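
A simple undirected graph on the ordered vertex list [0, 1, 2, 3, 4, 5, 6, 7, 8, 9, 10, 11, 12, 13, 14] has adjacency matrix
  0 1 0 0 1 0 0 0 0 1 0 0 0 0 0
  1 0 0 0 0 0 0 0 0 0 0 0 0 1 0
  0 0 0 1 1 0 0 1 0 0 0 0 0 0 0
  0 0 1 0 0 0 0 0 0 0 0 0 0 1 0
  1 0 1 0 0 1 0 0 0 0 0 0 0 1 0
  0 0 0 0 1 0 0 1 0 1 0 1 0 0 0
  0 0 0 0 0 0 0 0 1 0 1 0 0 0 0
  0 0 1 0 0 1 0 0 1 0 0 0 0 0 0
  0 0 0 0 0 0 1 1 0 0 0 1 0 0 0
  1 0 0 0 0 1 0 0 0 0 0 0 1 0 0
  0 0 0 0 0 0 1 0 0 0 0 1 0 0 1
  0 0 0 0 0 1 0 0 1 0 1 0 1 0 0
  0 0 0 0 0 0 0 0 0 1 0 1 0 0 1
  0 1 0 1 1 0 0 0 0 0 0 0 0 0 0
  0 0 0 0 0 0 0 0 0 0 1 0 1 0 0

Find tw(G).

A width-3 tree decomposition is:
Bags: B1 = {1, 2, 3, 13}  B2 = {1, 2, 4, 13}  B3 = {0, 1, 2, 4}  B4 = {0, 2, 4, 7}  B5 = {0, 4, 5, 7}  B6 = {0, 5, 7, 9}  B7 = {5, 7, 8, 9}  B8 = {5, 8, 9, 11}  B9 = {8, 9, 11, 12}  B10 = {6, 8, 11, 12}  B11 = {6, 10, 11, 12}  B12 = {6, 10, 12, 14}
Tree: B1–B2, B2–B3, B3–B4, B4–B5, B5–B6, B6–B7, B7–B8, B8–B9, B9–B10, B10–B11, B11–B12
Each bag holds 4 vertices, so the decomposition has width 3, which upper-bounds the treewidth. For the lower bound: the 4 vertex sets {1,3,13}, {2}, {4}, {0,5,7,9} are disjoint, each induces a connected subgraph, and every pair is joined by at least one edge of G. Contracting each set to a single vertex therefore yields K_{4} as a minor, and since treewidth is minor-monotone, tw(G) ≥ tw(K_{4}) = 3. Combining the bounds, tw(G) = 3.

3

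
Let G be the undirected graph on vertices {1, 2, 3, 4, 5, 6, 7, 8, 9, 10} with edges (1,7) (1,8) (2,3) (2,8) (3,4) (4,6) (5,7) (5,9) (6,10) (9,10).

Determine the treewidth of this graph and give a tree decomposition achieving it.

Treewidth 2.
One optimal decomposition is:
Bags: B1 = {1, 7, 8}  B2 = {5, 7, 8}  B3 = {5, 8, 9}  B4 = {8, 9, 10}  B5 = {6, 8, 10}  B6 = {4, 6, 8}  B7 = {3, 4, 8}  B8 = {2, 3, 8}
Tree: B1–B2, B2–B3, B3–B4, B4–B5, B5–B6, B6–B7, B7–B8

Every bag has size at most 3, so the width is 3 − 1 = 2 and tw(G) ≤ 2. The edges 8–1–7–5–9–10–6–4–3–2–8 form a cycle, so G is not a tree and its treewidth is at least 2. Hence tw(G) = 2 exactly.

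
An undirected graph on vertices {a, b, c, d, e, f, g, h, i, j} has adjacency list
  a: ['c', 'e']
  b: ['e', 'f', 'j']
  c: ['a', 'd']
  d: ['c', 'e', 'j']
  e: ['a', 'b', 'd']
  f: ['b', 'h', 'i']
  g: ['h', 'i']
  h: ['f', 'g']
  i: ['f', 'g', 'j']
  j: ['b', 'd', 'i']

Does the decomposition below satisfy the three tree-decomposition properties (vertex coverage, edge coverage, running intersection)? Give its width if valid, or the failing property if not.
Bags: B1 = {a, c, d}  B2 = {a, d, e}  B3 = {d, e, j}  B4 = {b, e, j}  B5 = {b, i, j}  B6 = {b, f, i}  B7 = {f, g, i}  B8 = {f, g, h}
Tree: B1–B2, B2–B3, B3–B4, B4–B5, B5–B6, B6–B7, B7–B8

Yes; width 2.

Checking the three conditions: (i) the bags cover all of {a, b, c, d, e, f, g, h, i, j}; (ii) for each edge, some bag contains both endpoints; (iii) the bags containing any fixed vertex form a subtree. All hold, so the decomposition is valid with width 3 − 1 = 2.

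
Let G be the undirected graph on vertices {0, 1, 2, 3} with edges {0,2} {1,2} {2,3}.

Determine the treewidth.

1

A width-1 tree decomposition is:
Bags: B1 = {0, 2}  B2 = {1, 2}  B3 = {2, 3}
Tree: B1–B2, B1–B3
Each bag holds 2 vertices, so the decomposition has width 1, which upper-bounds the treewidth. G has an edge, so its treewidth is at least 1. Combining the bounds, tw(G) = 1.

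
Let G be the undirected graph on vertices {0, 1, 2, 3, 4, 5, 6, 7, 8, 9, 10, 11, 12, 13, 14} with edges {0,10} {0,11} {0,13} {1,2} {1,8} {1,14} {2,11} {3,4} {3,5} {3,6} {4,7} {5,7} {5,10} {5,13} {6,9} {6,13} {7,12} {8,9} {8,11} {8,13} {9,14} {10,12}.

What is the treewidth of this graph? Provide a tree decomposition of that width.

Treewidth 3.
One such decomposition:
Bags: B1 = {4, 7, 10, 12}  B2 = {4, 5, 7, 10}  B3 = {3, 4, 5, 10}  B4 = {0, 3, 5, 10}  B5 = {0, 3, 5, 13}  B6 = {0, 3, 6, 13}  B7 = {0, 6, 11, 13}  B8 = {6, 8, 11, 13}  B9 = {6, 8, 9, 11}  B10 = {2, 8, 9, 11}  B11 = {1, 2, 8, 9}  B12 = {1, 2, 9, 14}
Tree: B1–B2, B2–B3, B3–B4, B4–B5, B5–B6, B6–B7, B7–B8, B8–B9, B9–B10, B10–B11, B11–B12

Every bag has size at most 4, so the width is 4 − 1 = 3 and tw(G) ≤ 3. For the lower bound: the 4 vertex sets {4,7,12}, {10}, {5}, {0,3,6,13} are disjoint, each induces a connected subgraph, and every pair is joined by at least one edge of G. Contracting each set to a single vertex therefore yields K_{4} as a minor, and since treewidth is minor-monotone, tw(G) ≥ tw(K_{4}) = 3. Therefore the treewidth is 3.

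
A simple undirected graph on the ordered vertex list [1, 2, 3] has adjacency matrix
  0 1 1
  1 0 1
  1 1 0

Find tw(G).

A width-2 tree decomposition is:
Bags: B1 = {1, 2, 3}
Tree: (single bag)
With just one bag of size 3, the width is 3 − 1 = 2, so tw(G) ≤ 2. For the lower bound, the 3 vertices {1, 2, 3} are pairwise adjacent, and any tree decomposition puts a clique entirely inside one bag — forcing width ≥ 2. The upper and lower bounds meet at 2, so that is the treewidth.

2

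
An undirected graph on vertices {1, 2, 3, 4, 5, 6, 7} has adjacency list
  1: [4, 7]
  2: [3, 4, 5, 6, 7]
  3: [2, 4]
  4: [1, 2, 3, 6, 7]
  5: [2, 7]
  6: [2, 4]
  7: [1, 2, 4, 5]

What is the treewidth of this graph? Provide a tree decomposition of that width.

The largest bag has 3 vertices, giving width 2; this decomposition certifies tw(G) ≤ 2. Conversely, {1, 4, 7} is a clique of size 3, and the vertices of any clique must share a bag in every tree decomposition; so some bag has ≥ 3 vertices and tw(G) ≥ 2. Combining the bounds, tw(G) = 2.

Treewidth 2.
One optimal decomposition is:
Bags: B1 = {2, 4, 7}  B2 = {1, 4, 7}  B3 = {2, 3, 4}  B4 = {2, 4, 6}  B5 = {2, 5, 7}
Tree: B1–B2, B1–B3, B3–B4, B1–B5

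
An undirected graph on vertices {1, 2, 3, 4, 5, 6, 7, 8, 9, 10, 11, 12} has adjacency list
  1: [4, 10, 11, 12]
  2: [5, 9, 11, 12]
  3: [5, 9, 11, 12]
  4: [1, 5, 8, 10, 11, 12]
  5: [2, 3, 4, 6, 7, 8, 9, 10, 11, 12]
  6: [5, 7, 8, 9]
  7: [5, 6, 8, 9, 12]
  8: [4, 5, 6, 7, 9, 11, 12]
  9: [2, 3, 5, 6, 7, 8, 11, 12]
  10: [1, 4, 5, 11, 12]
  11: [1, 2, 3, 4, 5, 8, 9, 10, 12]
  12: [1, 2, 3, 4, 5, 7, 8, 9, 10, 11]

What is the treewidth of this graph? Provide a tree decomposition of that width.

Treewidth 4.
One optimal decomposition is:
Bags: B1 = {4, 5, 10, 11, 12}  B2 = {4, 5, 8, 11, 12}  B3 = {5, 8, 9, 11, 12}  B4 = {2, 5, 9, 11, 12}  B5 = {1, 4, 10, 11, 12}  B6 = {5, 7, 8, 9, 12}  B7 = {5, 6, 7, 8, 9}  B8 = {3, 5, 9, 11, 12}
Tree: B1–B2, B2–B3, B3–B4, B1–B5, B3–B6, B6–B7, B3–B8

Each bag holds 5 vertices, so the decomposition has width 4, which upper-bounds the treewidth. On the other hand G contains the 5-clique {1, 4, 10, 11, 12}. A clique must lie in a single bag of any decomposition, so no decomposition can have width below 4. Hence tw(G) = 4 exactly.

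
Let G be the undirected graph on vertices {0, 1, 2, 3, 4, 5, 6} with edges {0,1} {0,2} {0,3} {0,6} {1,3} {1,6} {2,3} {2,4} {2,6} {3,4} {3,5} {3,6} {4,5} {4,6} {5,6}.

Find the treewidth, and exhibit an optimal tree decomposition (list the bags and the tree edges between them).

The largest bag has 4 vertices, giving width 3; this decomposition certifies tw(G) ≤ 3. For the lower bound, the 4 vertices {0, 1, 3, 6} are pairwise adjacent, and any tree decomposition puts a clique entirely inside one bag — forcing width ≥ 3. Hence tw(G) = 3 exactly.

Treewidth 3.
One optimal decomposition is:
Bags: B1 = {0, 2, 3, 6}  B2 = {2, 3, 4, 6}  B3 = {0, 1, 3, 6}  B4 = {3, 4, 5, 6}
Tree: B1–B2, B1–B3, B2–B4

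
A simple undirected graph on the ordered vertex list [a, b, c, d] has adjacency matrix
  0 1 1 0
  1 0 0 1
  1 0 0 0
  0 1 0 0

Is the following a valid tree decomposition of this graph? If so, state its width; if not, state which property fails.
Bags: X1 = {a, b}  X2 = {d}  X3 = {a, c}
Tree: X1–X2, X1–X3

No — edge (b,d) lies in no bag.

A tree decomposition must satisfy three properties: every vertex lies in some bag; for every edge, both endpoints lie together in some bag; and for every vertex, the bags containing it form a connected subtree. Here edge (b,d) lies in no bag, so the decomposition is invalid.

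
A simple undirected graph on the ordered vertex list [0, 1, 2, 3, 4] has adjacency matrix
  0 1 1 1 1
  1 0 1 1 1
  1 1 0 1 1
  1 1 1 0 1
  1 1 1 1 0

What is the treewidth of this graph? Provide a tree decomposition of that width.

Treewidth 4.
One optimal decomposition is:
Bags: B1 = {0, 1, 2, 3, 4}
Tree: (single bag)

A single bag containing all 5 vertices is trivially a valid decomposition of width 4. Conversely, {0, 1, 2, 3, 4} is a clique of size 5, and the vertices of any clique must share a bag in every tree decomposition; so some bag has ≥ 5 vertices and tw(G) ≥ 4. Hence tw(G) = 4 exactly.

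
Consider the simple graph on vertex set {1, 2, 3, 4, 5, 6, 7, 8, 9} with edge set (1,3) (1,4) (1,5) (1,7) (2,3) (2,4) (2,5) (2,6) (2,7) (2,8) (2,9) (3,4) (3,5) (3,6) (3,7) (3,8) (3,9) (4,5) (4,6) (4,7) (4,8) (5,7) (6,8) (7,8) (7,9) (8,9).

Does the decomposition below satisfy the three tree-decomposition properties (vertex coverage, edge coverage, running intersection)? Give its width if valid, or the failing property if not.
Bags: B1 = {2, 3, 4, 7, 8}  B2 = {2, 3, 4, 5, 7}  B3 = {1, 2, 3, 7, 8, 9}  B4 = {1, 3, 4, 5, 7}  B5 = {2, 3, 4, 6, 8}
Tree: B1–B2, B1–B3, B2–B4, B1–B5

No — bags containing vertex 1 are not connected in the tree.

A tree decomposition must satisfy three properties: every vertex lies in some bag; for every edge, both endpoints lie together in some bag; and for every vertex, the bags containing it form a connected subtree. Here bags containing vertex 1 are not connected in the tree, so the decomposition is invalid.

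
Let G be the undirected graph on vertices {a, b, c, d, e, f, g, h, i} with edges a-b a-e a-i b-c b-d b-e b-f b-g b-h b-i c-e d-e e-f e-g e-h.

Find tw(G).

A width-2 tree decomposition is:
Bags: B1 = {b, e, f}  B2 = {a, b, e}  B3 = {b, e, g}  B4 = {b, d, e}  B5 = {b, c, e}  B6 = {b, e, h}  B7 = {a, b, i}
Tree: B1–B2, B2–B3, B2–B4, B3–B5, B2–B6, B2–B7
Each bag holds 3 vertices, so the decomposition has width 2, which upper-bounds the treewidth. On the other hand G contains the 3-clique {b, d, e}. A clique must lie in a single bag of any decomposition, so no decomposition can have width below 2. Therefore the treewidth is 2.

2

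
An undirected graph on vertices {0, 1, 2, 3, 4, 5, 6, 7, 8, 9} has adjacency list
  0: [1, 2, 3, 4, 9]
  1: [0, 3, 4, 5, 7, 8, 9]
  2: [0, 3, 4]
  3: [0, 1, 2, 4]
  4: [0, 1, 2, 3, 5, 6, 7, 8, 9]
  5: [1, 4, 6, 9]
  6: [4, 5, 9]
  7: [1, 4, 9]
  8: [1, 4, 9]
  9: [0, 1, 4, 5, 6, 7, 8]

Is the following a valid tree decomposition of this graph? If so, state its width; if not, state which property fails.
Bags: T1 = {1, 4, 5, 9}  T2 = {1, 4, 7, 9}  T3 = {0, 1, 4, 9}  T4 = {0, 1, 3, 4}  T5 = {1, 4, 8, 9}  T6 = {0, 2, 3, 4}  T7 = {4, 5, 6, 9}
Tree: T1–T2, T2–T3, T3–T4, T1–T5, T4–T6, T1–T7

Yes; width 3.

Checking the three conditions: (i) the bags cover all of {0, 1, 2, 3, 4, 5, 6, 7, 8, 9}; (ii) for each edge, some bag contains both endpoints; (iii) the bags containing any fixed vertex form a subtree. All hold, so the decomposition is valid with width 4 − 1 = 3.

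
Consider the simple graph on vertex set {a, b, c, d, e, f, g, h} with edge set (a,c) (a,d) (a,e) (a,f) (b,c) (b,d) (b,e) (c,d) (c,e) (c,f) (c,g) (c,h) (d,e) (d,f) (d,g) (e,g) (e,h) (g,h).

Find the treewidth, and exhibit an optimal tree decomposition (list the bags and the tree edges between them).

Treewidth 3.
One such decomposition:
Bags: B1 = {a, c, d, e}  B2 = {b, c, d, e}  B3 = {c, d, e, g}  B4 = {a, c, d, f}  B5 = {c, e, g, h}
Tree: B1–B2, B1–B3, B1–B4, B3–B5

The largest bag has 4 vertices, giving width 3; this decomposition certifies tw(G) ≤ 3. For the lower bound, the 4 vertices {c, d, e, g} are pairwise adjacent, and any tree decomposition puts a clique entirely inside one bag — forcing width ≥ 3. Hence tw(G) = 3 exactly.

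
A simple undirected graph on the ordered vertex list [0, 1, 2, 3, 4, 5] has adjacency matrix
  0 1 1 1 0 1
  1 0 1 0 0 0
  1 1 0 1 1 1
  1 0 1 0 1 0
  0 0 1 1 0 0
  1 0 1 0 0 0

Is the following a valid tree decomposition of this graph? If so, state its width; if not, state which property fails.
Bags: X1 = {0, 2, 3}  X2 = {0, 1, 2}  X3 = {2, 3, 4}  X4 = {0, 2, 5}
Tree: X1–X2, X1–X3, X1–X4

Yes; width 2.

Vertex coverage: the bags together contain {0, 1, 2, 3, 4, 5}, the full vertex set. Edge coverage: each edge of G has both endpoints in at least one bag. Running intersection: for every vertex, the bags containing it form a connected subtree. All three properties hold, so this is a valid tree decomposition of width max|bag| − 1 = 2, and hence tw(G) ≤ 2.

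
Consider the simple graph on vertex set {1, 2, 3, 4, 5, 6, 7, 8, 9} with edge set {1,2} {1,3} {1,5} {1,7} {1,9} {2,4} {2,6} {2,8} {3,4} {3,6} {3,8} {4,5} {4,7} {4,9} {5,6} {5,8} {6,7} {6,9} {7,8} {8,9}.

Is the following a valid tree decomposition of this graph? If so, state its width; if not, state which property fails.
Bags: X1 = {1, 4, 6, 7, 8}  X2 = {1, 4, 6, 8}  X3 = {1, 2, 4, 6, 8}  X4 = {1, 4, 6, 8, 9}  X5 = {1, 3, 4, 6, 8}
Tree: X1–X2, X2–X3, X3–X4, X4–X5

No — vertex 5 appears in no bag.

A tree decomposition must satisfy three properties: every vertex lies in some bag; for every edge, both endpoints lie together in some bag; and for every vertex, the bags containing it form a connected subtree. Here vertex 5 appears in no bag, so the decomposition is invalid.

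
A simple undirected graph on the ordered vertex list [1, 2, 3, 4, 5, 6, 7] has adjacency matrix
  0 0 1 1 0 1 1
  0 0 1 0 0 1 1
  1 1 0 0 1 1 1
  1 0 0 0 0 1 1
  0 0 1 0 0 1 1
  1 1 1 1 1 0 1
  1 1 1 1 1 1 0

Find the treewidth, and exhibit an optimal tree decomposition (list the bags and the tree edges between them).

The largest bag has 4 vertices, giving width 3; this decomposition certifies tw(G) ≤ 3. For the lower bound, the 4 vertices {1, 3, 6, 7} are pairwise adjacent, and any tree decomposition puts a clique entirely inside one bag — forcing width ≥ 3. Hence tw(G) = 3 exactly.

Treewidth 3.
One optimal decomposition is:
Bags: B1 = {1, 3, 6, 7}  B2 = {1, 4, 6, 7}  B3 = {2, 3, 6, 7}  B4 = {3, 5, 6, 7}
Tree: B1–B2, B1–B3, B3–B4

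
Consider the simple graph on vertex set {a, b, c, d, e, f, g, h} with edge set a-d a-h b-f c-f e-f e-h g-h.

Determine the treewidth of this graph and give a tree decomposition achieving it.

Treewidth 1.
Bags: B1 = {c, f}  B2 = {e, f}  B3 = {e, h}  B4 = {a, h}  B5 = {a, d}  B6 = {b, f}  B7 = {g, h}
Tree: B1–B2, B2–B3, B3–B4, B4–B5, B1–B6, B3–B7

Every bag has size at most 2, so the width is 2 − 1 = 1 and tw(G) ≤ 1. Any graph with an edge has treewidth ≥ 1, and G has the edge c–f. Hence tw(G) = 1 exactly.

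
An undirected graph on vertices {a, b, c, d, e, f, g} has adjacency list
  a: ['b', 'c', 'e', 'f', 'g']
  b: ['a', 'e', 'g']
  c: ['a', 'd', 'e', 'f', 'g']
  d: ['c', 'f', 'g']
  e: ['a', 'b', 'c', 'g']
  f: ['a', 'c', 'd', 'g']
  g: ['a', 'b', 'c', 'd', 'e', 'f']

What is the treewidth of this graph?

3

A width-3 tree decomposition is:
Bags: B1 = {c, d, f, g}  B2 = {a, c, f, g}  B3 = {a, c, e, g}  B4 = {a, b, e, g}
Tree: B1–B2, B2–B3, B3–B4
Every bag has size at most 4, so the width is 4 − 1 = 3 and tw(G) ≤ 3. For the lower bound, the 4 vertices {a, c, e, g} are pairwise adjacent, and any tree decomposition puts a clique entirely inside one bag — forcing width ≥ 3. Combining the bounds, tw(G) = 3.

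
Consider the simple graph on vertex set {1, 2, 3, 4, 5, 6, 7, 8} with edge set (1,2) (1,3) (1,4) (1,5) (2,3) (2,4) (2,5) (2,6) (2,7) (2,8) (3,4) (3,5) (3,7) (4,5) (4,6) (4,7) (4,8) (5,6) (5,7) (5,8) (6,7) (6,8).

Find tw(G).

A width-4 tree decomposition is:
Bags: B1 = {1, 2, 3, 4, 5}  B2 = {2, 3, 4, 5, 7}  B3 = {2, 4, 5, 6, 7}  B4 = {2, 4, 5, 6, 8}
Tree: B1–B2, B2–B3, B3–B4
Each bag holds 5 vertices, so the decomposition has width 4, which upper-bounds the treewidth. For the lower bound, the 5 vertices {2, 4, 5, 6, 8} are pairwise adjacent, and any tree decomposition puts a clique entirely inside one bag — forcing width ≥ 4. Therefore the treewidth is 4.

4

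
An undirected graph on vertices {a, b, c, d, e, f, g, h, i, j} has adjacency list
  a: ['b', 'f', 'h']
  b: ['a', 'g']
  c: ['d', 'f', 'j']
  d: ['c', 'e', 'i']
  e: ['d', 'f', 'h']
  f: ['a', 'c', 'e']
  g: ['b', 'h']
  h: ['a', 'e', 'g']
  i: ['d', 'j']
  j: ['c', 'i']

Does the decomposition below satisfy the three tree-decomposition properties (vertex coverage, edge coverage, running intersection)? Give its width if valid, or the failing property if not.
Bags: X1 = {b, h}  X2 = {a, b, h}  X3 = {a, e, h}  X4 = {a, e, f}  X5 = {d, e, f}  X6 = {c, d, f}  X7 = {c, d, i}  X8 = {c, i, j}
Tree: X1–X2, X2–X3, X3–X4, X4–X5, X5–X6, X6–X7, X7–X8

A tree decomposition must satisfy three properties: every vertex lies in some bag; for every edge, both endpoints lie together in some bag; and for every vertex, the bags containing it form a connected subtree. Here vertex g appears in no bag, so the decomposition is invalid.

No — vertex g appears in no bag.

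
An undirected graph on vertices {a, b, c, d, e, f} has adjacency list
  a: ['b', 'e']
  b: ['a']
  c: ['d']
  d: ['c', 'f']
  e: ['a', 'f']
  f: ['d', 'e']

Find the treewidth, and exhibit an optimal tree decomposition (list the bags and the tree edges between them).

Every bag has size at most 2, so the width is 2 − 1 = 1 and tw(G) ≤ 1. Any graph with an edge has treewidth ≥ 1, and G has the edge b–a. The upper and lower bounds meet at 1, so that is the treewidth.

Treewidth 1.
Bags: B1 = {a, b}  B2 = {a, e}  B3 = {e, f}  B4 = {d, f}  B5 = {c, d}
Tree: B1–B2, B2–B3, B3–B4, B4–B5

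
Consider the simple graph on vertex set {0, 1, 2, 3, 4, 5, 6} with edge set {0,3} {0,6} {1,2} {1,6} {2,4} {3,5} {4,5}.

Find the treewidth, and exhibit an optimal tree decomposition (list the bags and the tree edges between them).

Treewidth 2.
One optimal decomposition is:
Bags: B1 = {3, 4, 5}  B2 = {0, 3, 4}  B3 = {0, 4, 6}  B4 = {1, 4, 6}  B5 = {1, 2, 4}
Tree: B1–B2, B2–B3, B3–B4, B4–B5

The largest bag has 3 vertices, giving width 2; this decomposition certifies tw(G) ≤ 2. The edges 4–5–3–0–6–1–2–4 form a cycle, so G is not a tree and its treewidth is at least 2. The upper and lower bounds meet at 2, so that is the treewidth.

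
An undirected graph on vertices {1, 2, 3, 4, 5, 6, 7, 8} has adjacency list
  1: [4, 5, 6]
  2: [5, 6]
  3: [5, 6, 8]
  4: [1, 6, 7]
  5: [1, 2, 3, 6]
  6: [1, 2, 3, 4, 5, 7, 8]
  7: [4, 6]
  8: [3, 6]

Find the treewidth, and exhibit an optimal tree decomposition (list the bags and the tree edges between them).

Treewidth 2.
Bags: B1 = {1, 5, 6}  B2 = {3, 5, 6}  B3 = {3, 6, 8}  B4 = {2, 5, 6}  B5 = {1, 4, 6}  B6 = {4, 6, 7}
Tree: B1–B2, B2–B3, B2–B4, B1–B5, B5–B6

Each bag holds 3 vertices, so the decomposition has width 2, which upper-bounds the treewidth. For the lower bound, the 3 vertices {3, 6, 8} are pairwise adjacent, and any tree decomposition puts a clique entirely inside one bag — forcing width ≥ 2. Combining the bounds, tw(G) = 2.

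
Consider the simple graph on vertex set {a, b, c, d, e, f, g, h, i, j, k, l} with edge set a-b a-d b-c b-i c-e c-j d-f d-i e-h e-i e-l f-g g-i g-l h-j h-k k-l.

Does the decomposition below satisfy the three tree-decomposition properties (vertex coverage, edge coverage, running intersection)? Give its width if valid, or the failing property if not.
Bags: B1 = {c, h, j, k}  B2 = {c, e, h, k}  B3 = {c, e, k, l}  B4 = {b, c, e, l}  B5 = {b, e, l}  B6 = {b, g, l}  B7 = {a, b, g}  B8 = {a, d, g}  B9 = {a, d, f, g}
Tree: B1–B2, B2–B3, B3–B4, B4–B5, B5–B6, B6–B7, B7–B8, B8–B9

No — vertex i appears in no bag.

A tree decomposition must satisfy three properties: every vertex lies in some bag; for every edge, both endpoints lie together in some bag; and for every vertex, the bags containing it form a connected subtree. Here vertex i appears in no bag, so the decomposition is invalid.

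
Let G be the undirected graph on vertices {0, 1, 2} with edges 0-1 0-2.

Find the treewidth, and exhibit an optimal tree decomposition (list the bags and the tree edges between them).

Each bag holds 2 vertices, so the decomposition has width 1, which upper-bounds the treewidth. Since G has at least one edge (e.g. 2–0), it is not an edgeless graph, so tw(G) ≥ 1. Combining the bounds, tw(G) = 1.

Treewidth 1.
One optimal decomposition is:
Bags: B1 = {0, 2}  B2 = {0, 1}
Tree: B1–B2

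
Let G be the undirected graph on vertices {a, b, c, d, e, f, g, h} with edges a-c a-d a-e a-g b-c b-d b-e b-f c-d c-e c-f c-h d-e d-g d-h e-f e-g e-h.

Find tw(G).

A width-3 tree decomposition is:
Bags: B1 = {b, c, e, f}  B2 = {b, c, d, e}  B3 = {a, c, d, e}  B4 = {c, d, e, h}  B5 = {a, d, e, g}
Tree: B1–B2, B2–B3, B3–B4, B3–B5
Each bag holds 4 vertices, so the decomposition has width 3, which upper-bounds the treewidth. On the other hand G contains the 4-clique {a, d, e, g}. A clique must lie in a single bag of any decomposition, so no decomposition can have width below 3. Hence tw(G) = 3 exactly.

3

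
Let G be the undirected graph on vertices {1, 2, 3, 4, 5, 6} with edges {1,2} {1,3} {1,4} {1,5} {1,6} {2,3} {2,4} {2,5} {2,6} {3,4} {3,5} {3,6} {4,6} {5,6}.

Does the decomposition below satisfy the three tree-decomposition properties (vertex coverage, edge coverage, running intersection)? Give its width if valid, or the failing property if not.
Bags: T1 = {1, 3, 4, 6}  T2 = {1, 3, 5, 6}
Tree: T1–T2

A tree decomposition must satisfy three properties: every vertex lies in some bag; for every edge, both endpoints lie together in some bag; and for every vertex, the bags containing it form a connected subtree. Here vertex 2 appears in no bag, so the decomposition is invalid.

No — vertex 2 appears in no bag.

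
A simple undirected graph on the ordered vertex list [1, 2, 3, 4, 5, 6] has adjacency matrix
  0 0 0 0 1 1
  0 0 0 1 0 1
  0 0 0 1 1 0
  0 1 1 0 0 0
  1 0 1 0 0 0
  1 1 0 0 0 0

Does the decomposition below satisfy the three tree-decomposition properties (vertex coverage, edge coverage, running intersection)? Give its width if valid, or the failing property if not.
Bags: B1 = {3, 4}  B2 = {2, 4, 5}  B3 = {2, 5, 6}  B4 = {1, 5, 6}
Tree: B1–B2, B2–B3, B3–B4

No — edge (5,3) lies in no bag.

A tree decomposition must satisfy three properties: every vertex lies in some bag; for every edge, both endpoints lie together in some bag; and for every vertex, the bags containing it form a connected subtree. Here edge (5,3) lies in no bag, so the decomposition is invalid.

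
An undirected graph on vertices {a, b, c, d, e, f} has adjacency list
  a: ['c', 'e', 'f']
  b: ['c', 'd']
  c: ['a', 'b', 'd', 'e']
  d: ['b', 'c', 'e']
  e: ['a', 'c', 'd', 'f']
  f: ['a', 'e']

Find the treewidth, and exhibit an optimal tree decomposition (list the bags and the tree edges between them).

Each bag holds 3 vertices, so the decomposition has width 2, which upper-bounds the treewidth. For the lower bound, the 3 vertices {c, d, e} are pairwise adjacent, and any tree decomposition puts a clique entirely inside one bag — forcing width ≥ 2. Combining the bounds, tw(G) = 2.

Treewidth 2.
One such decomposition:
Bags: B1 = {a, c, e}  B2 = {a, e, f}  B3 = {c, d, e}  B4 = {b, c, d}
Tree: B1–B2, B1–B3, B3–B4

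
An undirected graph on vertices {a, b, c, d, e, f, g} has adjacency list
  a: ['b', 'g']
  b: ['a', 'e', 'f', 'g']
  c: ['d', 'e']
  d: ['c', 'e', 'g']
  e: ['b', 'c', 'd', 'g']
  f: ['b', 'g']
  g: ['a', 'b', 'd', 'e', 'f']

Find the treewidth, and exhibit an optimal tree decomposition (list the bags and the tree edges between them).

Treewidth 2.
Bags: B1 = {b, e, g}  B2 = {b, f, g}  B3 = {a, b, g}  B4 = {d, e, g}  B5 = {c, d, e}
Tree: B1–B2, B2–B3, B1–B4, B4–B5

Every bag has size at most 3, so the width is 3 − 1 = 2 and tw(G) ≤ 2. On the other hand G contains the 3-clique {d, e, g}. A clique must lie in a single bag of any decomposition, so no decomposition can have width below 2. The upper and lower bounds meet at 2, so that is the treewidth.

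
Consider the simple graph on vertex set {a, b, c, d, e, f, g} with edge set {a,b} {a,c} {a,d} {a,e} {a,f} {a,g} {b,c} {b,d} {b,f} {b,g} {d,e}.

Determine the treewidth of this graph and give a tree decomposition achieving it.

Every bag has size at most 3, so the width is 3 − 1 = 2 and tw(G) ≤ 2. For the lower bound, the 3 vertices {a, d, e} are pairwise adjacent, and any tree decomposition puts a clique entirely inside one bag — forcing width ≥ 2. Hence tw(G) = 2 exactly.

Treewidth 2.
Bags: B1 = {a, d, e}  B2 = {a, b, d}  B3 = {a, b, f}  B4 = {a, b, c}  B5 = {a, b, g}
Tree: B1–B2, B2–B3, B3–B4, B3–B5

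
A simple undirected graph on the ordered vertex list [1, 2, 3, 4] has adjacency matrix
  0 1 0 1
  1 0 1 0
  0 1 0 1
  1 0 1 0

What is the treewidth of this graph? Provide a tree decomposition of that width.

Every bag has size at most 3, so the width is 3 − 1 = 2 and tw(G) ≤ 2. Since 1–4–3–2–1 is a cycle in G, G is not acyclic. Forests are exactly the graphs of treewidth ≤ 1, so tw(G) ≥ 2. Hence tw(G) = 2 exactly.

Treewidth 2.
One such decomposition:
Bags: B1 = {1, 3, 4}  B2 = {1, 2, 3}
Tree: B1–B2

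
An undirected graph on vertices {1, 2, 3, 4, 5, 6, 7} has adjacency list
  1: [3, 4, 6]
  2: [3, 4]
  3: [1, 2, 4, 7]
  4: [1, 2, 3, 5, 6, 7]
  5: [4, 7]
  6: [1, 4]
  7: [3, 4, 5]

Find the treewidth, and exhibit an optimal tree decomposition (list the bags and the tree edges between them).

Every bag has size at most 3, so the width is 3 − 1 = 2 and tw(G) ≤ 2. For the lower bound, the 3 vertices {1, 3, 4} are pairwise adjacent, and any tree decomposition puts a clique entirely inside one bag — forcing width ≥ 2. Hence tw(G) = 2 exactly.

Treewidth 2.
One such decomposition:
Bags: B1 = {3, 4, 7}  B2 = {1, 3, 4}  B3 = {2, 3, 4}  B4 = {1, 4, 6}  B5 = {4, 5, 7}
Tree: B1–B2, B2–B3, B2–B4, B1–B5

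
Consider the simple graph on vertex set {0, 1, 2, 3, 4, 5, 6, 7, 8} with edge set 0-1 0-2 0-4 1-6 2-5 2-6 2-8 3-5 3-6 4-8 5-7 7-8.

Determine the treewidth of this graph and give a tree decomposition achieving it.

Treewidth 3.
Bags: B1 = {0, 1, 3, 6}  B2 = {0, 2, 3, 6}  B3 = {0, 2, 3, 5}  B4 = {0, 2, 4, 5}  B5 = {2, 4, 5, 8}  B6 = {4, 5, 7, 8}
Tree: B1–B2, B2–B3, B3–B4, B4–B5, B5–B6

The largest bag has 4 vertices, giving width 3; this decomposition certifies tw(G) ≤ 3. For the lower bound: the 4 vertex sets {1,3,6}, {0}, {2}, {4,5,7,8} are disjoint, each induces a connected subgraph, and every pair is joined by at least one edge of G. Contracting each set to a single vertex therefore yields K_{4} as a minor, and since treewidth is minor-monotone, tw(G) ≥ tw(K_{4}) = 3. Combining the bounds, tw(G) = 3.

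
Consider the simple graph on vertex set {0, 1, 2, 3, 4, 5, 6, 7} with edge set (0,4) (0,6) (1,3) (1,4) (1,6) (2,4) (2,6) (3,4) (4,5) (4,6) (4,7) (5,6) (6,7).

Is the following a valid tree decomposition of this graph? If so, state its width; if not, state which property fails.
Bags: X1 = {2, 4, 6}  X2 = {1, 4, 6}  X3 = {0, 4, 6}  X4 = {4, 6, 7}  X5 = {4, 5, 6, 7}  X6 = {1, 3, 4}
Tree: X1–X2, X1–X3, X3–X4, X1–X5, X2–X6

A tree decomposition must satisfy three properties: every vertex lies in some bag; for every edge, both endpoints lie together in some bag; and for every vertex, the bags containing it form a connected subtree. Here bags containing vertex 7 are not connected in the tree, so the decomposition is invalid.

No — bags containing vertex 7 are not connected in the tree.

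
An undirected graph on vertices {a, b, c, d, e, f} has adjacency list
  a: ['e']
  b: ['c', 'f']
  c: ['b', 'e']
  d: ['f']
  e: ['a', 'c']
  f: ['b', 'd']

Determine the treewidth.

1

A width-1 tree decomposition is:
Bags: B1 = {a, e}  B2 = {c, e}  B3 = {b, c}  B4 = {b, f}  B5 = {d, f}
Tree: B1–B2, B2–B3, B3–B4, B4–B5
Each bag holds 2 vertices, so the decomposition has width 1, which upper-bounds the treewidth. Since G has at least one edge (e.g. a–e), it is not an edgeless graph, so tw(G) ≥ 1. Combining the bounds, tw(G) = 1.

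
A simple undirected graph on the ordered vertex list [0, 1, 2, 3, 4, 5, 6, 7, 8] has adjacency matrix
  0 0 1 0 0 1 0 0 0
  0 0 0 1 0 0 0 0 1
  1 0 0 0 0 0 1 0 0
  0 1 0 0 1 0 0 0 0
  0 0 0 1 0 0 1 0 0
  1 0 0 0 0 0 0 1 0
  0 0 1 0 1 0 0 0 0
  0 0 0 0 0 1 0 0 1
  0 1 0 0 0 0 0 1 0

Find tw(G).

2

A width-2 tree decomposition is:
Bags: B1 = {1, 3, 4}  B2 = {1, 4, 6}  B3 = {1, 2, 6}  B4 = {0, 1, 2}  B5 = {0, 1, 5}  B6 = {1, 5, 7}  B7 = {1, 7, 8}
Tree: B1–B2, B2–B3, B3–B4, B4–B5, B5–B6, B6–B7
The largest bag has 3 vertices, giving width 2; this decomposition certifies tw(G) ≤ 2. Since 1–3–4–6–2–0–5–7–8–1 is a cycle in G, G is not acyclic. Forests are exactly the graphs of treewidth ≤ 1, so tw(G) ≥ 2. Combining the bounds, tw(G) = 2.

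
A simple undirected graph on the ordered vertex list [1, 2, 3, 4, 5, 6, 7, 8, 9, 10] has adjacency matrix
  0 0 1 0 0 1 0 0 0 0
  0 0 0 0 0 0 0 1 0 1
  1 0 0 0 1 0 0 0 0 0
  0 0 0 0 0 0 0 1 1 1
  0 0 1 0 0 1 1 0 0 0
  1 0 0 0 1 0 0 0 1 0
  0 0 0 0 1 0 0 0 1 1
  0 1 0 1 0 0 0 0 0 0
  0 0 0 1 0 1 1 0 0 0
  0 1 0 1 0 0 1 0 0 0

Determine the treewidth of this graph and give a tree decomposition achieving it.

Every bag has size at most 3, so the width is 3 − 1 = 2 and tw(G) ≤ 2. The edges 2–8–4–10–2 form a cycle, so G is not a tree and its treewidth is at least 2. Therefore the treewidth is 2.

Treewidth 2.
One such decomposition:
Bags: B1 = {2, 8, 10}  B2 = {4, 8, 10}  B3 = {4, 7, 10}  B4 = {4, 7, 9}  B5 = {5, 7, 9}  B6 = {5, 6, 9}  B7 = {3, 5, 6}  B8 = {1, 3, 6}
Tree: B1–B2, B2–B3, B3–B4, B4–B5, B5–B6, B6–B7, B7–B8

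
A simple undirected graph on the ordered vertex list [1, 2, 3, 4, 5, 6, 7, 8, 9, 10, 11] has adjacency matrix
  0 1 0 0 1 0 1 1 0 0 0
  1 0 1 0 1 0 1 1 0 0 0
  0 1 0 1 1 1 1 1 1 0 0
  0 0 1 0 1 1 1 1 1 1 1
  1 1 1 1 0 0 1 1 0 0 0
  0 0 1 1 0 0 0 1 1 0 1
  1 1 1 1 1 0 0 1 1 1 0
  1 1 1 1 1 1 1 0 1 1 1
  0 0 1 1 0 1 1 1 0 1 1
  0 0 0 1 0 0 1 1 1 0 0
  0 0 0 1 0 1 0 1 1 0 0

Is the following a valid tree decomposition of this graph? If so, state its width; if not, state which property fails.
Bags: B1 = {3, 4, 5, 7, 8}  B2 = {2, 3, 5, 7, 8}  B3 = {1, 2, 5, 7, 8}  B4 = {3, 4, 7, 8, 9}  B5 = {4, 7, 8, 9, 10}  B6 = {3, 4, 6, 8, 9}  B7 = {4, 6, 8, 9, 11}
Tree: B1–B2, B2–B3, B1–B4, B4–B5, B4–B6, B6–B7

Yes; width 4.

Vertex coverage: the bags together contain {1, 2, 3, 4, 5, 6, 7, 8, 9, 10, 11}, the full vertex set. Edge coverage: each edge of G has both endpoints in at least one bag. Running intersection: for every vertex, the bags containing it form a connected subtree. All three properties hold, so this is a valid tree decomposition of width max|bag| − 1 = 4, and hence tw(G) ≤ 4.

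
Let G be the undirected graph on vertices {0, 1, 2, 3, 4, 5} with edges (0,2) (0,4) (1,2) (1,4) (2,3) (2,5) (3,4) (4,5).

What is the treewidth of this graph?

A width-2 tree decomposition is:
Bags: B1 = {1, 2, 4}  B2 = {0, 2, 4}  B3 = {2, 3, 4}  B4 = {2, 4, 5}
Tree: B1–B2, B2–B3, B3–B4
The largest bag has 3 vertices, giving width 2; this decomposition certifies tw(G) ≤ 2. For the lower bound, G contains the cycle 1–4–0–2–1, so G is not a forest; only forests have treewidth ≤ 1, hence tw(G) ≥ 2. Combining the bounds, tw(G) = 2.

2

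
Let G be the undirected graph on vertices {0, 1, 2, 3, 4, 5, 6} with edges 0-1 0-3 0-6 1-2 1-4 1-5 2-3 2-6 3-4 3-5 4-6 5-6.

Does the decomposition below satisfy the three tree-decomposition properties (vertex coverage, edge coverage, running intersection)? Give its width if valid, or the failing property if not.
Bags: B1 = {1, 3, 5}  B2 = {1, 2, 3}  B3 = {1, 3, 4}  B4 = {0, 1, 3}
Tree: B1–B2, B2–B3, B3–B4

No — vertex 6 appears in no bag.

A tree decomposition must satisfy three properties: every vertex lies in some bag; for every edge, both endpoints lie together in some bag; and for every vertex, the bags containing it form a connected subtree. Here vertex 6 appears in no bag, so the decomposition is invalid.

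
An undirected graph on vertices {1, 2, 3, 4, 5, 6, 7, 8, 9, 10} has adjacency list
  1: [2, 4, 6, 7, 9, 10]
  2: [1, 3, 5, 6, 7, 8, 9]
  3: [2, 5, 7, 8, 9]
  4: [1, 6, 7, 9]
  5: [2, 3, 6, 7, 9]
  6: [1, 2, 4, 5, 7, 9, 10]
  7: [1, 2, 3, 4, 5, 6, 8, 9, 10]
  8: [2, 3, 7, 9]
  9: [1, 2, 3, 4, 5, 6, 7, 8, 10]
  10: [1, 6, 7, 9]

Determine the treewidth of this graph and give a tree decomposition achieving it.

Every bag has size at most 5, so the width is 5 − 1 = 4 and tw(G) ≤ 4. On the other hand G contains the 5-clique {1, 2, 6, 7, 9}. A clique must lie in a single bag of any decomposition, so no decomposition can have width below 4. The upper and lower bounds meet at 4, so that is the treewidth.

Treewidth 4.
Bags: B1 = {2, 3, 5, 7, 9}  B2 = {2, 5, 6, 7, 9}  B3 = {1, 2, 6, 7, 9}  B4 = {1, 4, 6, 7, 9}  B5 = {2, 3, 7, 8, 9}  B6 = {1, 6, 7, 9, 10}
Tree: B1–B2, B2–B3, B3–B4, B1–B5, B4–B6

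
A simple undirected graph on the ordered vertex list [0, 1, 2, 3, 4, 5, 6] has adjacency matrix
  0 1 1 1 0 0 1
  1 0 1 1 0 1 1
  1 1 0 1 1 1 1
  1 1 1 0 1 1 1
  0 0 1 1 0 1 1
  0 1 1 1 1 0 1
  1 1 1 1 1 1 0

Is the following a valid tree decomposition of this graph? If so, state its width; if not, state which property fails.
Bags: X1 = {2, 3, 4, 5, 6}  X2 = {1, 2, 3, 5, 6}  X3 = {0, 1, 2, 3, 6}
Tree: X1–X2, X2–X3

Checking the three conditions: (i) the bags cover all of {0, 1, 2, 3, 4, 5, 6}; (ii) for each edge, some bag contains both endpoints; (iii) the bags containing any fixed vertex form a subtree. All hold, so the decomposition is valid with width 5 − 1 = 4.

Yes; width 4.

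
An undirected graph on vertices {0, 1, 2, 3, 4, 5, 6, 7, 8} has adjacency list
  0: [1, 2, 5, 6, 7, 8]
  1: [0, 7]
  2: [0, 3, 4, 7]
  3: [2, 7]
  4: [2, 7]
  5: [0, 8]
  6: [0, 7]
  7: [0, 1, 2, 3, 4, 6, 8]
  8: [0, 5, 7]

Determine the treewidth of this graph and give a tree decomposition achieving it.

Treewidth 2.
Bags: B1 = {2, 3, 7}  B2 = {0, 2, 7}  B3 = {0, 6, 7}  B4 = {2, 4, 7}  B5 = {0, 7, 8}  B6 = {0, 5, 8}  B7 = {0, 1, 7}
Tree: B1–B2, B2–B3, B1–B4, B2–B5, B5–B6, B3–B7

The largest bag has 3 vertices, giving width 2; this decomposition certifies tw(G) ≤ 2. Conversely, {0, 5, 8} is a clique of size 3, and the vertices of any clique must share a bag in every tree decomposition; so some bag has ≥ 3 vertices and tw(G) ≥ 2. The upper and lower bounds meet at 2, so that is the treewidth.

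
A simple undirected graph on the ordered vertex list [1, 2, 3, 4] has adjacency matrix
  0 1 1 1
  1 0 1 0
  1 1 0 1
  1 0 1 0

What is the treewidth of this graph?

2

A width-2 tree decomposition is:
Bags: B1 = {1, 2, 3}  B2 = {1, 3, 4}
Tree: B1–B2
Every bag has size at most 3, so the width is 3 − 1 = 2 and tw(G) ≤ 2. On the other hand G contains the 3-clique {1, 2, 3}. A clique must lie in a single bag of any decomposition, so no decomposition can have width below 2. The upper and lower bounds meet at 2, so that is the treewidth.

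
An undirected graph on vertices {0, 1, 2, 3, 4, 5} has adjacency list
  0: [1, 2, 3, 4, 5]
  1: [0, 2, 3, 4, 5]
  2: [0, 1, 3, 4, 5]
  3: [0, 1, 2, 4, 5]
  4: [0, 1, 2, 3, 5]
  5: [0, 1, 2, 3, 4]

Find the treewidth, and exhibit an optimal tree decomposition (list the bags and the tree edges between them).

A single bag containing all 6 vertices is trivially a valid decomposition of width 5. On the other hand G contains the 6-clique {0, 1, 2, 3, 4, 5}. A clique must lie in a single bag of any decomposition, so no decomposition can have width below 5. The upper and lower bounds meet at 5, so that is the treewidth.

Treewidth 5.
One optimal decomposition is:
Bags: B1 = {0, 1, 2, 3, 4, 5}
Tree: (single bag)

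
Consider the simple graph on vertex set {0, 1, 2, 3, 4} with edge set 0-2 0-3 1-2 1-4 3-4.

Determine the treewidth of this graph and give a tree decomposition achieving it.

Treewidth 2.
One optimal decomposition is:
Bags: B1 = {1, 2, 4}  B2 = {0, 2, 4}  B3 = {0, 3, 4}
Tree: B1–B2, B2–B3

Each bag holds 3 vertices, so the decomposition has width 2, which upper-bounds the treewidth. For the lower bound, G contains the cycle 4–1–2–0–3–4, so G is not a forest; only forests have treewidth ≤ 1, hence tw(G) ≥ 2. Combining the bounds, tw(G) = 2.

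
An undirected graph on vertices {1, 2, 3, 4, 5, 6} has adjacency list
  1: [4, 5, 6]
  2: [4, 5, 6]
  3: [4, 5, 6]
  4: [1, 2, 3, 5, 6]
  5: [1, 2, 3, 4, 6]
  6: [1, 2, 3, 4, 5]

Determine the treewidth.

3

A width-3 tree decomposition is:
Bags: B1 = {1, 4, 5, 6}  B2 = {3, 4, 5, 6}  B3 = {2, 4, 5, 6}
Tree: B1–B2, B2–B3
Each bag holds 4 vertices, so the decomposition has width 3, which upper-bounds the treewidth. Conversely, {1, 4, 5, 6} is a clique of size 4, and the vertices of any clique must share a bag in every tree decomposition; so some bag has ≥ 4 vertices and tw(G) ≥ 3. Therefore the treewidth is 3.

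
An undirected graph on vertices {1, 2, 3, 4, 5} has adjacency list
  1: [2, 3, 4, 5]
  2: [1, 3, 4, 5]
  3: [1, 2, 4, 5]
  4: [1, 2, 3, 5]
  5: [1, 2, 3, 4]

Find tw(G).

A width-4 tree decomposition is:
Bags: B1 = {1, 2, 3, 4, 5}
Tree: (single bag)
A single bag containing all 5 vertices is trivially a valid decomposition of width 4. On the other hand G contains the 5-clique {1, 2, 3, 4, 5}. A clique must lie in a single bag of any decomposition, so no decomposition can have width below 4. The upper and lower bounds meet at 4, so that is the treewidth.

4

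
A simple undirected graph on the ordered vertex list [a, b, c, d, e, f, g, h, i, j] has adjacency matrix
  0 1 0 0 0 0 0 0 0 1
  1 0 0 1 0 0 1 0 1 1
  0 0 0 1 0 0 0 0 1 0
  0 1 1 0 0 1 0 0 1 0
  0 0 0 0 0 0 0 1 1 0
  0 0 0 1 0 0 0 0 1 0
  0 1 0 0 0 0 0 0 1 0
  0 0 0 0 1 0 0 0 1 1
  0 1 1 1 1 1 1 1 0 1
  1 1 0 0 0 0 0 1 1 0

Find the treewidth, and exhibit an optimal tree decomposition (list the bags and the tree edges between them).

Treewidth 2.
One optimal decomposition is:
Bags: B1 = {b, d, i}  B2 = {b, i, j}  B3 = {b, g, i}  B4 = {a, b, j}  B5 = {h, i, j}  B6 = {d, f, i}  B7 = {e, h, i}  B8 = {c, d, i}
Tree: B1–B2, B1–B3, B2–B4, B2–B5, B1–B6, B5–B7, B6–B8

Every bag has size at most 3, so the width is 3 − 1 = 2 and tw(G) ≤ 2. On the other hand G contains the 3-clique {a, b, j}. A clique must lie in a single bag of any decomposition, so no decomposition can have width below 2. The upper and lower bounds meet at 2, so that is the treewidth.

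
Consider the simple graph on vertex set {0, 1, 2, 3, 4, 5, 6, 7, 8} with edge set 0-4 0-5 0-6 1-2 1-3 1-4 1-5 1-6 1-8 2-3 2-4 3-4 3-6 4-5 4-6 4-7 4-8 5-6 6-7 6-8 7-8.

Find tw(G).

A width-3 tree decomposition is:
Bags: B1 = {4, 6, 7, 8}  B2 = {1, 4, 6, 8}  B3 = {1, 4, 5, 6}  B4 = {0, 4, 5, 6}  B5 = {1, 3, 4, 6}  B6 = {1, 2, 3, 4}
Tree: B1–B2, B2–B3, B3–B4, B2–B5, B5–B6
The largest bag has 4 vertices, giving width 3; this decomposition certifies tw(G) ≤ 3. For the lower bound, the 4 vertices {1, 2, 3, 4} are pairwise adjacent, and any tree decomposition puts a clique entirely inside one bag — forcing width ≥ 3. Hence tw(G) = 3 exactly.

3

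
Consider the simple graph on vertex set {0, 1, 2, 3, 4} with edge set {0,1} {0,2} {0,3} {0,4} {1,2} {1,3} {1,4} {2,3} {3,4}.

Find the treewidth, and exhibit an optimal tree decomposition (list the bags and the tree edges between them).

Treewidth 3.
Bags: B1 = {0, 1, 2, 3}  B2 = {0, 1, 3, 4}
Tree: B1–B2

Every bag has size at most 4, so the width is 4 − 1 = 3 and tw(G) ≤ 3. For the lower bound, the 4 vertices {0, 1, 2, 3} are pairwise adjacent, and any tree decomposition puts a clique entirely inside one bag — forcing width ≥ 3. Combining the bounds, tw(G) = 3.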